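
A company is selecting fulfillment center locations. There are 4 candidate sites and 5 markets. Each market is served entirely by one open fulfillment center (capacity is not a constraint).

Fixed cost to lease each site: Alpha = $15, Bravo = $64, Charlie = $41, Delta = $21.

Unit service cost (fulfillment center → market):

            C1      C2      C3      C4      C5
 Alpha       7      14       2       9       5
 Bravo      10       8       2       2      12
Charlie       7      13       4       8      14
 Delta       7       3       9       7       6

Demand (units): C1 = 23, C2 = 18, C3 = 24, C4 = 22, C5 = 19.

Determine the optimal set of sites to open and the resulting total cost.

For any fixed open set, each market goes to its cheapest open site; total = fixed + service.
{Alpha, Bravo, Delta}: C1→Alpha 7·23=161, C2→Delta 3·18=54, C3→Alpha 2·24=48, C4→Bravo 2·22=44, C5→Alpha 5·19=95. Service 402; fixed 100; total 502.
{Bravo, Delta}: service 421 + fixed 85 = 506
{Alpha, Bravo, Charlie, Delta}: service 402 + fixed 141 = 543
{Alpha}: C1→Alpha 7·23=161, C2→Alpha 14·18=252, C3→Alpha 2·24=48, C4→Alpha 9·22=198, C5→Alpha 5·19=95. Service 754; fixed 15; total 769.
No other subset beats 502.

Open Alpha, Bravo and Delta; minimum total cost 502.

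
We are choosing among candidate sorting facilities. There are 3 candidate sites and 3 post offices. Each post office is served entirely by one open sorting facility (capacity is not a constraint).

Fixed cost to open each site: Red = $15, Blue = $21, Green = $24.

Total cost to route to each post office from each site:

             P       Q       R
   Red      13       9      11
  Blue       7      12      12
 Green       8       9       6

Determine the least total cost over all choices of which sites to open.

For any fixed open set, each post office goes to its cheapest open site; total = fixed + service.
{Green}: P→Green 8, Q→Green 9, R→Green 6. Service 23; fixed 24; total 47.
{Red}: P→Red 13, Q→Red 9, R→Red 11. Service 33; fixed 15; total 48.
{Blue}: service 31 + fixed 21 = 52
{Red, Blue, Green}: service 22 + fixed 60 = 82
No other subset beats 47.

Minimum total cost: 47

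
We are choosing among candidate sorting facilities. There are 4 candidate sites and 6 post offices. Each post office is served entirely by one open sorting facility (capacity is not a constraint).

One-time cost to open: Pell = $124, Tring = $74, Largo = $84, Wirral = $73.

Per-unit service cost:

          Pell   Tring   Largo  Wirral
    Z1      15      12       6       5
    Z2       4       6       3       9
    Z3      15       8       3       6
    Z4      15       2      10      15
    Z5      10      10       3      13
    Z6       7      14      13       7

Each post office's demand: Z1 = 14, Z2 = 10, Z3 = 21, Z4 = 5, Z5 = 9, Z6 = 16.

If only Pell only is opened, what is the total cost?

Each post office is assigned to its cheapest site among the open ones.
{Pell}: Z1→Pell 15·14=210, Z2→Pell 4·10=40, Z3→Pell 15·21=315, Z4→Pell 15·5=75, Z5→Pell 10·9=90, Z6→Pell 7·16=112. Service 842; fixed 124; total 966.

Total cost: 966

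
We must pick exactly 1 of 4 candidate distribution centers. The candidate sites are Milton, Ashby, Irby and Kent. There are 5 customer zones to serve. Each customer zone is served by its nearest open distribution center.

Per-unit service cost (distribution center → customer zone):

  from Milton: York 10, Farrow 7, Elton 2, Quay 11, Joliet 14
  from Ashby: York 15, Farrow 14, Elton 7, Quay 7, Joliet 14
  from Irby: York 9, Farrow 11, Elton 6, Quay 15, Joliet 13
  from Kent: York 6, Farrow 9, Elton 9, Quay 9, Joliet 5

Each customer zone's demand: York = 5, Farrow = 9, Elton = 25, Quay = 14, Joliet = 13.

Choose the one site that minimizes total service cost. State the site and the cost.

With exactly 1 open, each customer zone uses its cheapest among the chosen.
{Milton}: York→Milton 10·5=50, Farrow→Milton 7·9=63, Elton→Milton 2·25=50, Quay→Milton 11·14=154, Joliet→Milton 14·13=182. Service cost 499.
{Kent}: service cost 527
{Ashby}: service cost 656
Among all 4 size-1 choices, {Milton} is lowest.

Choose Milton only; total service cost 499.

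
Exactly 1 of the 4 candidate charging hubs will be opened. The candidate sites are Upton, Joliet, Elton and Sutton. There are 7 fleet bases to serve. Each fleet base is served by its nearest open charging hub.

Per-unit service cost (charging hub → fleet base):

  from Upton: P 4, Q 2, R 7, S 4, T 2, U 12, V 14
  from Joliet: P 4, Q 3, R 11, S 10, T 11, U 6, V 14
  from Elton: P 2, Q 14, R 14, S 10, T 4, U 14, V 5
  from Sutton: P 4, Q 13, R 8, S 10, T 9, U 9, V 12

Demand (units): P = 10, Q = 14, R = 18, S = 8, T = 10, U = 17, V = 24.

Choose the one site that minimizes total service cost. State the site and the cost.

With exactly 1 open, each fleet base uses its cheapest among the chosen.
{Upton}: P→Upton 4·10=40, Q→Upton 2·14=28, R→Upton 7·18=126, S→Upton 4·8=32, T→Upton 2·10=20, U→Upton 12·17=204, V→Upton 14·24=336. Service cost 786.
{Joliet}: service cost 908
{Elton}: service cost 946
Among all 4 size-1 choices, {Upton} is lowest.

Choose Upton only; total service cost 786.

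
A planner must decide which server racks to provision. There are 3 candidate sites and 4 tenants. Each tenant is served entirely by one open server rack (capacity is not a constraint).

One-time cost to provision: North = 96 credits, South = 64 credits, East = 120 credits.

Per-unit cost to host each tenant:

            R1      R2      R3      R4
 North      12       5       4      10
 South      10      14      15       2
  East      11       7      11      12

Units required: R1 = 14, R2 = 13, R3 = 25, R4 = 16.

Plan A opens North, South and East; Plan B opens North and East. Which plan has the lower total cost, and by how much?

Plan A: {North, South, East}: R1→South 10·14=140, R2→North 5·13=65, R3→North 4·25=100, R4→South 2·16=32. Service 337; fixed 280; total 617.
Plan B: {North, East}: R1→East 11·14=154, R2→North 5·13=65, R3→North 4·25=100, R4→North 10·16=160. Service 479; fixed 216; total 695.
Difference: |617 − 695| = 78.

Plan A is cheaper by 78.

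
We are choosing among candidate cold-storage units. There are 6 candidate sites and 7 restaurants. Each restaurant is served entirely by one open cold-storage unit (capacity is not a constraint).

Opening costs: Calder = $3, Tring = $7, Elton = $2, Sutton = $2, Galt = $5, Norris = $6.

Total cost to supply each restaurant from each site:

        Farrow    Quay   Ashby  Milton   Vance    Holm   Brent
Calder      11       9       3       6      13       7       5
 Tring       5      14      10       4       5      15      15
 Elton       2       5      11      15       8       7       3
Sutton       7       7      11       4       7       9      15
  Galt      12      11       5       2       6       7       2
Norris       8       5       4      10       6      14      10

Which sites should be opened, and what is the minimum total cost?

For any fixed open set, each restaurant goes to its cheapest open site; total = fixed + service.
{Elton, Galt}: Farrow→Elton 2, Quay→Elton 5, Ashby→Galt 5, Milton→Galt 2, Vance→Galt 6, Holm→Elton 7, Brent→Galt 2. Service 29; fixed 7; total 36.
{Calder, Elton, Galt}: service 27 + fixed 10 = 37
{Calder, Elton, Sutton}: service 31 + fixed 7 = 38
{Calder, Tring, Elton, Sutton, Galt, Norris}: service 26 + fixed 25 = 51
No other subset beats 36.

Open Elton and Galt; minimum total cost 36.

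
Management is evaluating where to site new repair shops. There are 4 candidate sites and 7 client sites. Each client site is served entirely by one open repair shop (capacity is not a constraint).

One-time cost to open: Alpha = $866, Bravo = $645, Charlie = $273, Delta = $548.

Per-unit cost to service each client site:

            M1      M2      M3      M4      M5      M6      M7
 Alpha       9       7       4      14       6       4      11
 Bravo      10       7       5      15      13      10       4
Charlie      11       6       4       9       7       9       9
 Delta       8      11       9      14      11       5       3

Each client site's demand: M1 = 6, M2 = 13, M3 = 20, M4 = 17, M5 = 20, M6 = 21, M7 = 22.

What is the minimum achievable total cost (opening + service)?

For any fixed open set, each client site goes to its cheapest open site; total = fixed + service.
{Charlie}: M1→Charlie 11·6=66, M2→Charlie 6·13=78, M3→Charlie 4·20=80, M4→Charlie 9·17=153, M5→Charlie 7·20=140, M6→Charlie 9·21=189, M7→Charlie 9·22=198. Service 904; fixed 273; total 1177.
{Charlie, Delta}: service 670 + fixed 821 = 1491
{Delta}: M1→Delta 8·6=48, M2→Delta 11·13=143, M3→Delta 9·20=180, M4→Delta 14·17=238, M5→Delta 11·20=220, M6→Delta 5·21=105, M7→Delta 3·22=66. Service 1000; fixed 548; total 1548.
{Alpha, Bravo, Charlie, Delta}: service 629 + fixed 2332 = 2961
No other subset beats 1177.

Minimum total cost: 1177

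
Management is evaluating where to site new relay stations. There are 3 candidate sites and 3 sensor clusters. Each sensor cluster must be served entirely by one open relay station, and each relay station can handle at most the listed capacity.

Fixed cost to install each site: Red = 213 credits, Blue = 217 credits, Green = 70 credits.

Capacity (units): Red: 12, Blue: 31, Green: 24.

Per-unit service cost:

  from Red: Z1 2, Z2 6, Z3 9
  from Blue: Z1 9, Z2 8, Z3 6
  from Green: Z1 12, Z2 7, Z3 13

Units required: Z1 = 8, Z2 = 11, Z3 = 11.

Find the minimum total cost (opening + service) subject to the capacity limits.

Open {Blue}: Z1→Blue 9·8=72, Z2→Blue 8·11=88, Z3→Blue 6·11=66.
Loads: Blue carries 30/31. Service 226; fixed 217; total 443.
Next best feasible plan costs 502.

Minimum total cost: 443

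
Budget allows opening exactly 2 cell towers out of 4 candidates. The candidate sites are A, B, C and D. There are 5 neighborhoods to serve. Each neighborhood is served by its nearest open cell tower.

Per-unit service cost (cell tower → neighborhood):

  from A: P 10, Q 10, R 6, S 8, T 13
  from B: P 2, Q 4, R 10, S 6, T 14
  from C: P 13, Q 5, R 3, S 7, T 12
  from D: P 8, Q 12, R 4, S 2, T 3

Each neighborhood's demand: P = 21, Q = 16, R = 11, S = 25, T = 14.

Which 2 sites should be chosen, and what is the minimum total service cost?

Choose B and D; total service cost 242.

With exactly 2 open, each neighborhood uses its cheapest among the chosen.
{B, D}: P→B 2·21=42, Q→B 4·16=64, R→D 4·11=44, S→D 2·25=50, T→D 3·14=42. Service cost 242.
{C, D}: service cost 373
{B, C}: service cost 457
Among all 6 size-2 choices, {B, D} is lowest.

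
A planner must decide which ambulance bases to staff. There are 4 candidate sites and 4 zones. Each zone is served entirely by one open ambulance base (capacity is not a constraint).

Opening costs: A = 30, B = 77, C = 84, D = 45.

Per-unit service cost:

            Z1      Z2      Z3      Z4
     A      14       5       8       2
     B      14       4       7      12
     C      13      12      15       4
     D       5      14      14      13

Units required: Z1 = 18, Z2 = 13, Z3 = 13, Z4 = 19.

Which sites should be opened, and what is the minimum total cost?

For any fixed open set, each zone goes to its cheapest open site; total = fixed + service.
{A, D}: Z1→D 5·18=90, Z2→A 5·13=65, Z3→A 8·13=104, Z4→A 2·19=38. Service 297; fixed 75; total 372.
{A, B, D}: service 271 + fixed 152 = 423
{A, C, D}: Z1→D 5·18=90, Z2→A 5·13=65, Z3→A 8·13=104, Z4→A 2·19=38. Service 297; fixed 159; total 456.
{A, B, C, D}: Z1→D 5·18=90, Z2→B 4·13=52, Z3→B 7·13=91, Z4→A 2·19=38. Service 271; fixed 236; total 507.
No other subset beats 372.

Open A and D; minimum total cost 372.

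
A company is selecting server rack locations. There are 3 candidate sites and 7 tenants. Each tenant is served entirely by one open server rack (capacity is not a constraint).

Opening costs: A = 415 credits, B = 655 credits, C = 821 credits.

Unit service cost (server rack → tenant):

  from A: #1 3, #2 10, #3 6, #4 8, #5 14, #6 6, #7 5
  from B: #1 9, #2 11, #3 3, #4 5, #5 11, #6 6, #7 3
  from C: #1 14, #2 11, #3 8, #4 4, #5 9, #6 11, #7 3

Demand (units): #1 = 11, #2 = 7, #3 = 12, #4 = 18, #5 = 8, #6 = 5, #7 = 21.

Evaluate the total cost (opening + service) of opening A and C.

Each tenant is assigned to its cheapest site among the open ones.
{A, C}: #1→A 3·11=33, #2→A 10·7=70, #3→A 6·12=72, #4→C 4·18=72, #5→C 9·8=72, #6→A 6·5=30, #7→C 3·21=63. Service 412; fixed 1236; total 1648.

Total cost: 1648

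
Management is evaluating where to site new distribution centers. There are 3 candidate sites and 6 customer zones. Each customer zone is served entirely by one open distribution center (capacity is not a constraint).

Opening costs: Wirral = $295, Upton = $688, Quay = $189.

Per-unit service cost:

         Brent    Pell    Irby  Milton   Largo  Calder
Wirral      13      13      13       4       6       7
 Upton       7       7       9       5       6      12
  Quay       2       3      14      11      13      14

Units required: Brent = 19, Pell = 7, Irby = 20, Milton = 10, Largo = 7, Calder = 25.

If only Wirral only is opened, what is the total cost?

Total cost: 1150

Each customer zone is assigned to its cheapest site among the open ones.
{Wirral}: Brent→Wirral 13·19=247, Pell→Wirral 13·7=91, Irby→Wirral 13·20=260, Milton→Wirral 4·10=40, Largo→Wirral 6·7=42, Calder→Wirral 7·25=175. Service 855; fixed 295; total 1150.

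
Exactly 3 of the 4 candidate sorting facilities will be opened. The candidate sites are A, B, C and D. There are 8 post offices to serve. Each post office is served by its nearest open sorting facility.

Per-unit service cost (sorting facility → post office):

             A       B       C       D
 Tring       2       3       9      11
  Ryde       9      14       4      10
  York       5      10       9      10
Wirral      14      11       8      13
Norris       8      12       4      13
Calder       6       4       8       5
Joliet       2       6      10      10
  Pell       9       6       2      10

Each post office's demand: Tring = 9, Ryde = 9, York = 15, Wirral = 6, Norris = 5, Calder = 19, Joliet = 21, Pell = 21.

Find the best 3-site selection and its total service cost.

With exactly 3 open, each post office uses its cheapest among the chosen.
{A, B, C}: Tring→A 2·9=18, Ryde→C 4·9=36, York→A 5·15=75, Wirral→C 8·6=48, Norris→C 4·5=20, Calder→B 4·19=76, Joliet→A 2·21=42, Pell→C 2·21=42. Service cost 357.
{A, C, D}: service cost 376
{B, C, D}: service cost 510
Among all 4 size-3 choices, {A, B, C} is lowest.

Choose A, B and C; total service cost 357.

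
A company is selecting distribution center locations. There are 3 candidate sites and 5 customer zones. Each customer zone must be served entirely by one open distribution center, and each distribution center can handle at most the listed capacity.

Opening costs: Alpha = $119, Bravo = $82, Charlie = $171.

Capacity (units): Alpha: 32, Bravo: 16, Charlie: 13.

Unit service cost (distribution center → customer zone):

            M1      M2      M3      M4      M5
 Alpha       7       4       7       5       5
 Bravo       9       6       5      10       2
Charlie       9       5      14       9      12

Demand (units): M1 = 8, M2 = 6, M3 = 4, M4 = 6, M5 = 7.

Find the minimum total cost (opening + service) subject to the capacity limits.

Open {Alpha}: M1→Alpha 7·8=56, M2→Alpha 4·6=24, M3→Alpha 7·4=28, M4→Alpha 5·6=30, M5→Alpha 5·7=35.
Loads: Alpha carries 31/32. Service 173; fixed 119; total 292.
Next best feasible plan costs 345.

Minimum total cost: 292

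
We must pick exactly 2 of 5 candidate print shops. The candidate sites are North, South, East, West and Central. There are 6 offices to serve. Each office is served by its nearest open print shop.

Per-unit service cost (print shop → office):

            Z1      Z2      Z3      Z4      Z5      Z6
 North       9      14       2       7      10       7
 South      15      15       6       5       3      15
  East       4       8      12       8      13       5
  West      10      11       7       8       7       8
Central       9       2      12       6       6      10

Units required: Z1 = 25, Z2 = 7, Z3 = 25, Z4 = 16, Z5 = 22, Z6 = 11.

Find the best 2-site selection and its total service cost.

Choose South and East; total service cost 507.

With exactly 2 open, each office uses its cheapest among the chosen.
{South, East}: Z1→East 4·25=100, Z2→East 8·7=56, Z3→South 6·25=150, Z4→South 5·16=80, Z5→South 3·22=66, Z6→East 5·11=55. Service cost 507.
{North, East}: service cost 593
{North, Central}: service cost 594
Among all 10 size-2 choices, {South, East} is lowest.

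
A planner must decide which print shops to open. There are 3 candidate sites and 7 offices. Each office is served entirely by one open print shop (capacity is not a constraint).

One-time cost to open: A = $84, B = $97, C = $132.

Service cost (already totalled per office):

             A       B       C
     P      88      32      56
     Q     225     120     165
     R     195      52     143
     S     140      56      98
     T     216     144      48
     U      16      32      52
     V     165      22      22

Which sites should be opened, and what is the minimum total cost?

For any fixed open set, each office goes to its cheapest open site; total = fixed + service.
{B}: P→B 32, Q→B 120, R→B 52, S→B 56, T→B 144, U→B 32, V→B 22. Service 458; fixed 97; total 555.
{B, C}: P→B 32, Q→B 120, R→B 52, S→B 56, T→C 48, U→B 32, V→B 22. Service 362; fixed 229; total 591.
{A, B}: P→B 32, Q→B 120, R→B 52, S→B 56, T→B 144, U→A 16, V→B 22. Service 442; fixed 181; total 623.
{A, B, C}: service 346 + fixed 313 = 659
(All 7 nonempty subsets were checked; B only is lowest.)

Open B only; minimum total cost 555.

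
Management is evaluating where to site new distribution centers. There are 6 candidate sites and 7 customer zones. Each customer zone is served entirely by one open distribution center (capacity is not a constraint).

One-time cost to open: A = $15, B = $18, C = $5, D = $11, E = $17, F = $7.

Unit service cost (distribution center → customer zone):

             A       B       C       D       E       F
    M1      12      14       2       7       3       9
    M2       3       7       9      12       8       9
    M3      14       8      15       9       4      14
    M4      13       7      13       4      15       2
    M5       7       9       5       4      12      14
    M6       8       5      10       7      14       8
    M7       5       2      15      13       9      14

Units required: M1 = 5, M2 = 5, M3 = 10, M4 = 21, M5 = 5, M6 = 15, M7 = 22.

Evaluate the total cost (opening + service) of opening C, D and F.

Total cost: 621

Each customer zone is assigned to its cheapest site among the open ones.
{C, D, F}: M1→C 2·5=10, M2→C 9·5=45, M3→D 9·10=90, M4→F 2·21=42, M5→D 4·5=20, M6→D 7·15=105, M7→D 13·22=286. Service 598; fixed 23; total 621.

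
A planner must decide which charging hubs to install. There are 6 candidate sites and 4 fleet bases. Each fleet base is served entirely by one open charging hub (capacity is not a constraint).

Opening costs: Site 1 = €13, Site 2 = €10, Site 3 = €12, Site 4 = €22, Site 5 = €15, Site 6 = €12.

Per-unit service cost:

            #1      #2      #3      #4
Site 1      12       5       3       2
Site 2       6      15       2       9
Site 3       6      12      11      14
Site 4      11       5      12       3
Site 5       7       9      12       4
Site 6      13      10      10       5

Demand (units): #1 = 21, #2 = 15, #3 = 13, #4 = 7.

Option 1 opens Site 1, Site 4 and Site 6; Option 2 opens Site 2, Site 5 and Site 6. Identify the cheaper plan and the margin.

Option 1: {Site 1, Site 4, Site 6}: #1→Site 4 11·21=231, #2→Site 1 5·15=75, #3→Site 1 3·13=39, #4→Site 1 2·7=14. Service 359; fixed 47; total 406.
Option 2: {Site 2, Site 5, Site 6}: #1→Site 2 6·21=126, #2→Site 5 9·15=135, #3→Site 2 2·13=26, #4→Site 5 4·7=28. Service 315; fixed 37; total 352.
Difference: |406 − 352| = 54.

Option 2 is cheaper by 54.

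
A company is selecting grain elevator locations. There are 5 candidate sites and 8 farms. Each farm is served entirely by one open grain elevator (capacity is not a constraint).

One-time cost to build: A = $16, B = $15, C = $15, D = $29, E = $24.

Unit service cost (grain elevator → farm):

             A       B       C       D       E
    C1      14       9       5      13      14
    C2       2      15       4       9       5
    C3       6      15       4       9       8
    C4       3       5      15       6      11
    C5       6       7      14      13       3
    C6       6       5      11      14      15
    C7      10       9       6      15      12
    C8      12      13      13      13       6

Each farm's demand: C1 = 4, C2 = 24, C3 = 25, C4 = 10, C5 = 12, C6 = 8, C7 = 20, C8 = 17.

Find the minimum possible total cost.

Minimum total cost: 559

For any fixed open set, each farm goes to its cheapest open site; total = fixed + service.
{A, C, E}: C1→C 5·4=20, C2→A 2·24=48, C3→C 4·25=100, C4→A 3·10=30, C5→E 3·12=36, C6→A 6·8=48, C7→C 6·20=120, C8→E 6·17=102. Service 504; fixed 55; total 559.
{A, B, C, E}: service 496 + fixed 70 = 566
{A, C, D, E}: service 504 + fixed 84 = 588
{A, B, C, D, E}: service 496 + fixed 99 = 595
No other subset beats 559.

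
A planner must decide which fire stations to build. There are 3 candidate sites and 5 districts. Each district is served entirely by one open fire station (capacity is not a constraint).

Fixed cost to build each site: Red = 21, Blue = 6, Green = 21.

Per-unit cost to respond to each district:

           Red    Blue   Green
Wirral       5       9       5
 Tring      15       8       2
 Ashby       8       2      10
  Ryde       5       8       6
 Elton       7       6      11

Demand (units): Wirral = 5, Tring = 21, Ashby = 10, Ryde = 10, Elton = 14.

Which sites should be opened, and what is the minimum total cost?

For any fixed open set, each district goes to its cheapest open site; total = fixed + service.
{Blue, Green}: Wirral→Green 5·5=25, Tring→Green 2·21=42, Ashby→Blue 2·10=20, Ryde→Green 6·10=60, Elton→Blue 6·14=84. Service 231; fixed 27; total 258.
{Red, Blue, Green}: Wirral→Red 5·5=25, Tring→Green 2·21=42, Ashby→Blue 2·10=20, Ryde→Red 5·10=50, Elton→Blue 6·14=84. Service 221; fixed 48; total 269.
{Red, Green}: Wirral→Red 5·5=25, Tring→Green 2·21=42, Ashby→Red 8·10=80, Ryde→Red 5·10=50, Elton→Red 7·14=98. Service 295; fixed 42; total 337.
{Blue}: service 397 + fixed 6 = 403
No other subset beats 258.

Open Blue and Green; minimum total cost 258.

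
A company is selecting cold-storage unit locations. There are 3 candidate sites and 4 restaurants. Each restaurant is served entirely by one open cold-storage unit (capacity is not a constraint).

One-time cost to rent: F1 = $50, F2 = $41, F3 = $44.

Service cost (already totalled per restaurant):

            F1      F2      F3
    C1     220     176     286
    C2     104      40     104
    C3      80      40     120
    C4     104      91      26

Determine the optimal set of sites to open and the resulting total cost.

For any fixed open set, each restaurant goes to its cheapest open site; total = fixed + service.
{F2, F3}: C1→F2 176, C2→F2 40, C3→F2 40, C4→F3 26. Service 282; fixed 85; total 367.
{F2}: service 347 + fixed 41 = 388
{F1, F2, F3}: C1→F2 176, C2→F2 40, C3→F2 40, C4→F3 26. Service 282; fixed 135; total 417.
(All 7 nonempty subsets were checked; F2 and F3 is lowest.)

Open F2 and F3; minimum total cost 367.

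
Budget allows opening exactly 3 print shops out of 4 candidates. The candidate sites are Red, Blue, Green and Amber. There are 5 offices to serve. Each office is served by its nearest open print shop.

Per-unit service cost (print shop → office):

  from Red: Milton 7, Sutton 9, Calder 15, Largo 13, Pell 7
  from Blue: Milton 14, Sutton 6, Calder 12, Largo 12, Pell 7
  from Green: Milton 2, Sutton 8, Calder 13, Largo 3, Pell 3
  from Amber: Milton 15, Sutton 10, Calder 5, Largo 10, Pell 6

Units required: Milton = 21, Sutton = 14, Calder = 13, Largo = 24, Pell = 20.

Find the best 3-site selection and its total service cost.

Choose Blue, Green and Amber; total service cost 323.

With exactly 3 open, each office uses its cheapest among the chosen.
{Blue, Green, Amber}: Milton→Green 2·21=42, Sutton→Blue 6·14=84, Calder→Amber 5·13=65, Largo→Green 3·24=72, Pell→Green 3·20=60. Service cost 323.
{Red, Green, Amber}: service cost 351
{Red, Blue, Green}: service cost 414
Among all 4 size-3 choices, {Blue, Green, Amber} is lowest.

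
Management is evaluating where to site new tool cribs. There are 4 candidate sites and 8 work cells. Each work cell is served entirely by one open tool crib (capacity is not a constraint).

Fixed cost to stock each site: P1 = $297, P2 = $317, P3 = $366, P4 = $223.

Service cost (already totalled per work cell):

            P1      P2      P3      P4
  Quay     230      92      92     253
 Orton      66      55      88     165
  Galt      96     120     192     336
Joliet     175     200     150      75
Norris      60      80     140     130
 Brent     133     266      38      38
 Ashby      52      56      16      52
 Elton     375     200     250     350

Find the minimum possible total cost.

For any fixed open set, each work cell goes to its cheapest open site; total = fixed + service.
{P2, P4}: Quay→P2 92, Orton→P2 55, Galt→P2 120, Joliet→P4 75, Norris→P2 80, Brent→P4 38, Ashby→P4 52, Elton→P2 200. Service 712; fixed 540; total 1252.
{P3}: service 966 + fixed 366 = 1332
{P2}: Quay→P2 92, Orton→P2 55, Galt→P2 120, Joliet→P2 200, Norris→P2 80, Brent→P2 266, Ashby→P2 56, Elton→P2 200. Service 1069; fixed 317; total 1386.
{P1, P2, P3, P4}: Quay→P2 92, Orton→P2 55, Galt→P1 96, Joliet→P4 75, Norris→P1 60, Brent→P3 38, Ashby→P3 16, Elton→P2 200. Service 632; fixed 1203; total 1835.
No other subset beats 1252.

Minimum total cost: 1252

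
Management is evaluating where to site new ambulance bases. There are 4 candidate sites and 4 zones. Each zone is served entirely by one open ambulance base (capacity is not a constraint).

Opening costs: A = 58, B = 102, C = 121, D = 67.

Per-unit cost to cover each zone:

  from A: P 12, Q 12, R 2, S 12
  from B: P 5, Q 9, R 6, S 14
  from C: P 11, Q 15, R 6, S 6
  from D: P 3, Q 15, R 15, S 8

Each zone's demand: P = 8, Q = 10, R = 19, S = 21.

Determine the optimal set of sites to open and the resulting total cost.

For any fixed open set, each zone goes to its cheapest open site; total = fixed + service.
{A, D}: P→D 3·8=24, Q→A 12·10=120, R→A 2·19=38, S→D 8·21=168. Service 350; fixed 125; total 475.
{A, B, D}: service 320 + fixed 227 = 547
{A, C}: P→C 11·8=88, Q→A 12·10=120, R→A 2·19=38, S→C 6·21=126. Service 372; fixed 179; total 551.
{A, B, C, D}: P→D 3·8=24, Q→B 9·10=90, R→A 2·19=38, S→C 6·21=126. Service 278; fixed 348; total 626.
No other subset beats 475.

Open A and D; minimum total cost 475.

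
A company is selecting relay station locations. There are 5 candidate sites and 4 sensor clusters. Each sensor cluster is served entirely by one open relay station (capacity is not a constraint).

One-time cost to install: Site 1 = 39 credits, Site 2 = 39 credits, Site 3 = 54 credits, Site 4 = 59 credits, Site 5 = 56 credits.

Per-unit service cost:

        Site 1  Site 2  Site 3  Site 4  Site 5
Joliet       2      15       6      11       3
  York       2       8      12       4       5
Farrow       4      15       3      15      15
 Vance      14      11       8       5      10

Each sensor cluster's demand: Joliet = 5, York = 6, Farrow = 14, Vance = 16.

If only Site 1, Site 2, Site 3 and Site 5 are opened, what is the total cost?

Each sensor cluster is assigned to its cheapest site among the open ones.
{Site 1, Site 2, Site 3, Site 5}: Joliet→Site 1 2·5=10, York→Site 1 2·6=12, Farrow→Site 3 3·14=42, Vance→Site 3 8·16=128. Service 192; fixed 188; total 380.

Total cost: 380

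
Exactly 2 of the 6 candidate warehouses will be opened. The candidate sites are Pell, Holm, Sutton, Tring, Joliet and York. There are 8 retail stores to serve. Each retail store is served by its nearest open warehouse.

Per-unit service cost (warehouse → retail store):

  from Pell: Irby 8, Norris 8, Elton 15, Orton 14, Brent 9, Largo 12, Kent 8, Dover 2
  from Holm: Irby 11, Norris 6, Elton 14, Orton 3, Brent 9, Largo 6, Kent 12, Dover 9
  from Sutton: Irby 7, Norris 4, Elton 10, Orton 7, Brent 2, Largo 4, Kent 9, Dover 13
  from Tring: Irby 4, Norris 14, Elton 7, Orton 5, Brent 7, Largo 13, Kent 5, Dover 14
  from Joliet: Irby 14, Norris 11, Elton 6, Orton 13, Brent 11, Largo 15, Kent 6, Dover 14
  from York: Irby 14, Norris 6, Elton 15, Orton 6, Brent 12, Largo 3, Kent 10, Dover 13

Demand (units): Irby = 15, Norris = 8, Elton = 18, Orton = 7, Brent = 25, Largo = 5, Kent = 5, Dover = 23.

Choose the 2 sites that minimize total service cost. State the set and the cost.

Choose Pell and Sutton; total service cost 522.

With exactly 2 open, each retail store uses its cheapest among the chosen.
{Pell, Sutton}: Irby→Sutton 7·15=105, Norris→Sutton 4·8=32, Elton→Sutton 10·18=180, Orton→Sutton 7·7=49, Brent→Sutton 2·25=50, Largo→Sutton 4·5=20, Kent→Pell 8·5=40, Dover→Pell 2·23=46. Service cost 522.
{Pell, Tring}: service cost 591
{Sutton, Tring}: service cost 647
Among all 15 size-2 choices, {Pell, Sutton} is lowest.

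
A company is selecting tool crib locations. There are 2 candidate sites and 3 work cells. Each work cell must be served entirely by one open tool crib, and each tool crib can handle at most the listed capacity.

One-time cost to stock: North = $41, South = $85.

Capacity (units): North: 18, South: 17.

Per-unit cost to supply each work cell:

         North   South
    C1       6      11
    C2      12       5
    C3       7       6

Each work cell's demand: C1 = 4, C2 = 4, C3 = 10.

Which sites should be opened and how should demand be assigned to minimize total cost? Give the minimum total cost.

Minimum total cost: 183

Open {North}: C1→North 6·4=24, C2→North 12·4=48, C3→North 7·10=70.
Loads: North carries 18/18. Service 142; fixed 41; total 183.
Next best feasible plan costs 230.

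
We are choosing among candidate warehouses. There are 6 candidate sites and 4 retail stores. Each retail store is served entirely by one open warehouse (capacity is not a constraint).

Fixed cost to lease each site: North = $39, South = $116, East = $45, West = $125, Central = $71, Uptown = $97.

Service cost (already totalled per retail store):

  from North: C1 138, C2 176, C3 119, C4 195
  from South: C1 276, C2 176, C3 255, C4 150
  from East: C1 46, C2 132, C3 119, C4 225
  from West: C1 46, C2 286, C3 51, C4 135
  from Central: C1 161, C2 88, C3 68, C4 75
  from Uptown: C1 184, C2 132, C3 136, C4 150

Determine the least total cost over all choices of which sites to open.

Minimum total cost: 393

For any fixed open set, each retail store goes to its cheapest open site; total = fixed + service.
{East, Central}: C1→East 46, C2→Central 88, C3→Central 68, C4→Central 75. Service 277; fixed 116; total 393.
{North, East, Central}: service 277 + fixed 155 = 432
{West, Central}: C1→West 46, C2→Central 88, C3→West 51, C4→Central 75. Service 260; fixed 196; total 456.
{North, South, East, West, Central, Uptown}: service 260 + fixed 493 = 753
No other subset beats 393.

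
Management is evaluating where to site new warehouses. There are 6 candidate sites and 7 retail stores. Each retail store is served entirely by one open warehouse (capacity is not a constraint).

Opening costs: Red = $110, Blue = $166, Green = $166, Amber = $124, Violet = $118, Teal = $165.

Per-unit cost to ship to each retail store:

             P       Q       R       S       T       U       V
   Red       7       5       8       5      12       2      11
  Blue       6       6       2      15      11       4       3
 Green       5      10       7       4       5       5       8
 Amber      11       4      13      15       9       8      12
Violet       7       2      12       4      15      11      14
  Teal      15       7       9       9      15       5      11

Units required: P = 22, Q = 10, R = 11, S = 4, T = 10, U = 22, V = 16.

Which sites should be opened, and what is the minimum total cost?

Open Blue only; minimum total cost 686.

For any fixed open set, each retail store goes to its cheapest open site; total = fixed + service.
{Blue}: P→Blue 6·22=132, Q→Blue 6·10=60, R→Blue 2·11=22, S→Blue 15·4=60, T→Blue 11·10=110, U→Blue 4·22=88, V→Blue 3·16=48. Service 520; fixed 166; total 686.
{Red, Blue}: service 426 + fixed 276 = 702
{Blue, Violet}: P→Blue 6·22=132, Q→Violet 2·10=20, R→Blue 2·11=22, S→Violet 4·4=16, T→Blue 11·10=110, U→Blue 4·22=88, V→Blue 3·16=48. Service 436; fixed 284; total 720.
{Red, Blue, Green, Amber, Violet, Teal}: P→Green 5·22=110, Q→Violet 2·10=20, R→Blue 2·11=22, S→Green 4·4=16, T→Green 5·10=50, U→Red 2·22=44, V→Blue 3·16=48. Service 310; fixed 849; total 1159.
No other subset beats 686.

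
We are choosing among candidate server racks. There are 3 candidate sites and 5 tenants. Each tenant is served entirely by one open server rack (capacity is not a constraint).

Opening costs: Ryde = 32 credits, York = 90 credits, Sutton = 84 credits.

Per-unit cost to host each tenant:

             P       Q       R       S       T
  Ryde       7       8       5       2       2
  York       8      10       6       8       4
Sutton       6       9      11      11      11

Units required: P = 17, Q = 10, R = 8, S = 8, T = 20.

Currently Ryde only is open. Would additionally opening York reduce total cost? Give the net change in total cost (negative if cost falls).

No — net change +90 (cost rises by 90).

Current service cost with {Ryde}: 295.
Adding York: each tenant re-picks its cheapest; new service cost 295, saving 0.
Extra fixed cost: 90. Net change = 90 − 0 = 90.
(Totals: 327 → 417.)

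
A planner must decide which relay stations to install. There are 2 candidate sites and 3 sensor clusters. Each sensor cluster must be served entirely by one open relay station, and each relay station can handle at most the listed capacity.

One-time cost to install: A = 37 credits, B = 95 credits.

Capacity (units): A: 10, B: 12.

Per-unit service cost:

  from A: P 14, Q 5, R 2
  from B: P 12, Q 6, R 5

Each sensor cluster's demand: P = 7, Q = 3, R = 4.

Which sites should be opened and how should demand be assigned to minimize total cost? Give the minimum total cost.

Open {A, B}: P→B 12·7=84, Q→A 5·3=15, R→A 2·4=8.
Loads: A carries 7/10, B carries 7/12. Service 107; fixed 132; total 239.
Next best feasible plan costs 242.

Minimum total cost: 239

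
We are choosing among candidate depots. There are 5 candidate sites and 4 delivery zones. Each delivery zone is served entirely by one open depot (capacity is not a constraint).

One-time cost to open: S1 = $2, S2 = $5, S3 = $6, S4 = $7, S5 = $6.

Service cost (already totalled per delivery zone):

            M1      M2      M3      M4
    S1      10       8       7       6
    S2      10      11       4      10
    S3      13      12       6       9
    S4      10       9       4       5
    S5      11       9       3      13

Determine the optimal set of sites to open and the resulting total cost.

For any fixed open set, each delivery zone goes to its cheapest open site; total = fixed + service.
{S1}: M1→S1 10, M2→S1 8, M3→S1 7, M4→S1 6. Service 31; fixed 2; total 33.
{S1, S2}: M1→S1 10, M2→S1 8, M3→S2 4, M4→S1 6. Service 28; fixed 7; total 35.
{S1, S5}: service 27 + fixed 8 = 35
{S1, S2, S3, S4, S5}: M1→S1 10, M2→S1 8, M3→S5 3, M4→S4 5. Service 26; fixed 26; total 52.
No other subset beats 33.

Open S1 only; minimum total cost 33.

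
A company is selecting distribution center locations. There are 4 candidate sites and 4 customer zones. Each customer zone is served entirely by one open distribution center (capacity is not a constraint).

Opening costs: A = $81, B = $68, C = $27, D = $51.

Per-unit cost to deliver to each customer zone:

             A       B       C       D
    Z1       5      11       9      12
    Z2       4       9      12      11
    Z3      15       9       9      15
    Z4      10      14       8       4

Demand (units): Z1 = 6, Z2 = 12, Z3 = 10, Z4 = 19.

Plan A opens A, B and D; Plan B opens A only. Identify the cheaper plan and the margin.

Plan A is cheaper by 55.

Plan A: {A, B, D}: Z1→A 5·6=30, Z2→A 4·12=48, Z3→B 9·10=90, Z4→D 4·19=76. Service 244; fixed 200; total 444.
Plan B: {A}: Z1→A 5·6=30, Z2→A 4·12=48, Z3→A 15·10=150, Z4→A 10·19=190. Service 418; fixed 81; total 499.
Difference: |444 − 499| = 55.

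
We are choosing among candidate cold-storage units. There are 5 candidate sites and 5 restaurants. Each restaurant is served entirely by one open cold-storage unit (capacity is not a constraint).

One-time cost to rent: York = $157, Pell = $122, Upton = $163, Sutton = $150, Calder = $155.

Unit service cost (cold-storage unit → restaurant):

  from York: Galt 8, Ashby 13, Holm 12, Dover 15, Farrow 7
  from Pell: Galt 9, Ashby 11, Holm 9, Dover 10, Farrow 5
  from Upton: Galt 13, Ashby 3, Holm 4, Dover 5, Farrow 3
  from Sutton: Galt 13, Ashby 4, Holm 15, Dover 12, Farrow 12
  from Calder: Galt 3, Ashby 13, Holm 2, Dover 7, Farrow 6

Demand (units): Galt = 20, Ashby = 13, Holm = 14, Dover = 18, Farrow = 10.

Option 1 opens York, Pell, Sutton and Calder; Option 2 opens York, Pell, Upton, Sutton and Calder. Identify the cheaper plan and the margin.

Option 1: {York, Pell, Sutton, Calder}: Galt→Calder 3·20=60, Ashby→Sutton 4·13=52, Holm→Calder 2·14=28, Dover→Calder 7·18=126, Farrow→Pell 5·10=50. Service 316; fixed 584; total 900.
Option 2: {York, Pell, Upton, Sutton, Calder}: Galt→Calder 3·20=60, Ashby→Upton 3·13=39, Holm→Calder 2·14=28, Dover→Upton 5·18=90, Farrow→Upton 3·10=30. Service 247; fixed 747; total 994.
Difference: |900 − 994| = 94.

Option 1 is cheaper by 94.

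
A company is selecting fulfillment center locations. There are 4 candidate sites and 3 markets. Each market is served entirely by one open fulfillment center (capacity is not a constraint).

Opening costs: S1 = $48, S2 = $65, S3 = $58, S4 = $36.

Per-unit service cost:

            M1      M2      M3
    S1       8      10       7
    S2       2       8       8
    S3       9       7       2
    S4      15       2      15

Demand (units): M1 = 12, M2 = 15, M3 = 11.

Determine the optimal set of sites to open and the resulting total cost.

Open S2, S3 and S4; minimum total cost 235.

For any fixed open set, each market goes to its cheapest open site; total = fixed + service.
{S2, S3, S4}: M1→S2 2·12=24, M2→S4 2·15=30, M3→S3 2·11=22. Service 76; fixed 159; total 235.
{S2, S4}: M1→S2 2·12=24, M2→S4 2·15=30, M3→S2 8·11=88. Service 142; fixed 101; total 243.
{S3, S4}: service 160 + fixed 94 = 254
{S1, S2, S3, S4}: service 76 + fixed 207 = 283
(All 15 nonempty subsets were checked; S2, S3 and S4 is lowest.)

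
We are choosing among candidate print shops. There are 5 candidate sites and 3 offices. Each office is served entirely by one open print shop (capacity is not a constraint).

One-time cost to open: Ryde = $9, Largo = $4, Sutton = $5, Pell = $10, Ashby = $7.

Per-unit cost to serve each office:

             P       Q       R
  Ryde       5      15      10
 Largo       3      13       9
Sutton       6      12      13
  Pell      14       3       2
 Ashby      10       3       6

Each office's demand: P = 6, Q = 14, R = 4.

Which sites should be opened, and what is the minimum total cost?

For any fixed open set, each office goes to its cheapest open site; total = fixed + service.
{Largo, Pell}: P→Largo 3·6=18, Q→Pell 3·14=42, R→Pell 2·4=8. Service 68; fixed 14; total 82.
{Largo, Sutton, Pell}: service 68 + fixed 19 = 87
{Largo, Pell, Ashby}: P→Largo 3·6=18, Q→Pell 3·14=42, R→Pell 2·4=8. Service 68; fixed 21; total 89.
{Ryde, Largo, Sutton, Pell, Ashby}: service 68 + fixed 35 = 103
No other subset beats 82.

Open Largo and Pell; minimum total cost 82.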